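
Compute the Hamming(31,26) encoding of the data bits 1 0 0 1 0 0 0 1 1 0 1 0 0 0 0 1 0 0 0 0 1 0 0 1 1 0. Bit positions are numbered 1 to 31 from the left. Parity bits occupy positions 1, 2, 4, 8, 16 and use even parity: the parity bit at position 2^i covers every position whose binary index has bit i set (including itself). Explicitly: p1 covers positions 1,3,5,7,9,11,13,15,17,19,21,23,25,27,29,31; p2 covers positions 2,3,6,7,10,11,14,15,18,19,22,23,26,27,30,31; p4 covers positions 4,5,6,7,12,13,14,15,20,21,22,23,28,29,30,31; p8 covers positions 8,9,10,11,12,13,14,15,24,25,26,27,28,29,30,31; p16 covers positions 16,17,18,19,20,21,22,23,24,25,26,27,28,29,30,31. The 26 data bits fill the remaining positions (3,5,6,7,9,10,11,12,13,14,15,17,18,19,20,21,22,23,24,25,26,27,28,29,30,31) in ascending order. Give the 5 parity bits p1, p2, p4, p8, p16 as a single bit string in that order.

01100

Place data bits at non-power-of-two positions: b3=1, b5=0, b6=0, b7=1, b9=0, b10=0, b11=0, b12=1, b13=1, b14=0, b15=1, b17=0, b18=0, b19=0, b20=0, b21=1, b22=0, b23=0, b24=0, b25=0, b26=1, b27=0, b28=0, b29=1, b30=1, b31=0.
p1 = XOR of data positions {3,5,7,9,11,13,15,17,19,21,23,25,27,29,31} = 1⊕0⊕1⊕0⊕0⊕1⊕1⊕0⊕0⊕1⊕0⊕0⊕0⊕1⊕0 = 0
p2 = XOR of data positions {3,6,7,10,11,14,15,18,19,22,23,26,27,30,31} = 1⊕0⊕1⊕0⊕0⊕0⊕1⊕0⊕0⊕0⊕0⊕1⊕0⊕1⊕0 = 1
p4 = XOR of data positions {5,6,7,12,13,14,15,20,21,22,23,28,29,30,31} = 0⊕0⊕1⊕1⊕1⊕0⊕1⊕0⊕1⊕0⊕0⊕0⊕1⊕1⊕0 = 1
p8 = XOR of data positions {9,10,11,12,13,14,15,24,25,26,27,28,29,30,31} = 0⊕0⊕0⊕1⊕1⊕0⊕1⊕0⊕0⊕1⊕0⊕0⊕1⊕1⊕0 = 0
p16 = XOR of data positions {17,18,19,20,21,22,23,24,25,26,27,28,29,30,31} = 0⊕0⊕0⊕0⊕1⊕0⊕0⊕0⊕0⊕1⊕0⊕0⊕1⊕1⊕0 = 0
Parity bits p1,p2,p4,p8,p16 = 01100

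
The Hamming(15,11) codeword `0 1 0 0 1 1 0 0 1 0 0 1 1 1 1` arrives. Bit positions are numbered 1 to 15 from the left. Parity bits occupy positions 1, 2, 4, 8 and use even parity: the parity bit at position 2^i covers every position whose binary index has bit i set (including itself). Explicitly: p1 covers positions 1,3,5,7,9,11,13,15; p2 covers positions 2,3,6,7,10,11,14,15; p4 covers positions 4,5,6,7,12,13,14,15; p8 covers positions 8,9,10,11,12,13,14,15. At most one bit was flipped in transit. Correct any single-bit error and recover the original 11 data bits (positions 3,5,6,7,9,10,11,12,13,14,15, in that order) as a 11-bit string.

01101001111

s1: b1⊕b3⊕b5⊕b7⊕b9⊕b11⊕b13⊕b15 = 0⊕0⊕1⊕0⊕1⊕0⊕1⊕1 = 0
s2: b2⊕b3⊕b6⊕b7⊕b10⊕b11⊕b14⊕b15 = 1⊕0⊕1⊕0⊕0⊕0⊕1⊕1 = 0
s4: b4⊕b5⊕b6⊕b7⊕b12⊕b13⊕b14⊕b15 = 0⊕1⊕1⊕0⊕1⊕1⊕1⊕1 = 0
s8: b8⊕b9⊕b10⊕b11⊕b12⊕b13⊕b14⊕b15 = 0⊕1⊕0⊕0⊕1⊕1⊕1⊕1 = 1
Syndrome (s8...s1) = 1000 → position 8.
Flip bit 8: corrected codeword = 010011011001111
Data bits at positions 3,5,6,7,9,10,11,12,13,14,15: 01101001111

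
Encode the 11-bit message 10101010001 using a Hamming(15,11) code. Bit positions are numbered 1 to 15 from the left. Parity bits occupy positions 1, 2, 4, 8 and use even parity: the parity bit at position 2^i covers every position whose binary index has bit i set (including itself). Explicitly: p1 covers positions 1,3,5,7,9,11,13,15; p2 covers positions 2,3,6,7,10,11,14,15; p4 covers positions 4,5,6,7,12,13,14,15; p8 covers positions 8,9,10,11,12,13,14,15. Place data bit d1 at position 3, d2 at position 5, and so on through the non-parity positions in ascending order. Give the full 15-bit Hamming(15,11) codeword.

Place data bits at non-power-of-two positions: b3=1, b5=0, b6=1, b7=0, b9=1, b10=0, b11=1, b12=0, b13=0, b14=0, b15=1.
p1 = XOR of data positions {3,5,7,9,11,13,15} = 1⊕0⊕0⊕1⊕1⊕0⊕1 = 0
p2 = XOR of data positions {3,6,7,10,11,14,15} = 1⊕1⊕0⊕0⊕1⊕0⊕1 = 0
p4 = XOR of data positions {5,6,7,12,13,14,15} = 0⊕1⊕0⊕0⊕0⊕0⊕1 = 0
p8 = XOR of data positions {9,10,11,12,13,14,15} = 1⊕0⊕1⊕0⊕0⊕0⊕1 = 1
Codeword b1..b15 = 001001011010001

001001011010001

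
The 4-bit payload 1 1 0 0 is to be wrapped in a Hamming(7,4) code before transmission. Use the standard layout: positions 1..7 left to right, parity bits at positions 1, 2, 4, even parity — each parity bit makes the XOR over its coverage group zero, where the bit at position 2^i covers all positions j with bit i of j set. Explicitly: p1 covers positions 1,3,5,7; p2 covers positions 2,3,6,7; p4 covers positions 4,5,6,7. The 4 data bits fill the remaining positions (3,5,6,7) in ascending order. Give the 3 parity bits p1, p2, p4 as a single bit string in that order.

Place data bits at non-power-of-two positions: b3=1, b5=1, b6=0, b7=0.
p1 = XOR of data positions {3,5,7} = 1⊕1⊕0 = 0
p2 = XOR of data positions {3,6,7} = 1⊕0⊕0 = 1
p4 = XOR of data positions {5,6,7} = 1⊕0⊕0 = 1
Parity bits p1,p2,p4 = 011

011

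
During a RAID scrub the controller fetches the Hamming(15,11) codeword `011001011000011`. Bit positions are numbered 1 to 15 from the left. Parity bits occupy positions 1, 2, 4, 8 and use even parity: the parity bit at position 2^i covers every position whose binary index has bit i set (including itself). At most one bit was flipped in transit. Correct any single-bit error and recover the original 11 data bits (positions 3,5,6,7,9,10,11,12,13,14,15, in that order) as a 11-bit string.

10111000011

s1: b1⊕b3⊕b5⊕b7⊕b9⊕b11⊕b13⊕b15 = 0⊕1⊕0⊕0⊕1⊕0⊕0⊕1 = 1
s2: b2⊕b3⊕b6⊕b7⊕b10⊕b11⊕b14⊕b15 = 1⊕1⊕1⊕0⊕0⊕0⊕1⊕1 = 1
s4: b4⊕b5⊕b6⊕b7⊕b12⊕b13⊕b14⊕b15 = 0⊕0⊕1⊕0⊕0⊕0⊕1⊕1 = 1
s8: b8⊕b9⊕b10⊕b11⊕b12⊕b13⊕b14⊕b15 = 1⊕1⊕0⊕0⊕0⊕0⊕1⊕1 = 0
Syndrome (s8...s1) = 0111 → position 7.
Flip bit 7: corrected codeword = 011001111000011
Data bits at positions 3,5,6,7,9,10,11,12,13,14,15: 10111000011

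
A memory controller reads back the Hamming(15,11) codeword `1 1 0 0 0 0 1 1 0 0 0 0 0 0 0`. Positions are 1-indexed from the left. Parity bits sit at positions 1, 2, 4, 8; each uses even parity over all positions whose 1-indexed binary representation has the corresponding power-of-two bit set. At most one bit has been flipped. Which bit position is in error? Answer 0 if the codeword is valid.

s1: b1⊕b3⊕b5⊕b7⊕b9⊕b11⊕b13⊕b15 = 1⊕0⊕0⊕1⊕0⊕0⊕0⊕0 = 0
s2: b2⊕b3⊕b6⊕b7⊕b10⊕b11⊕b14⊕b15 = 1⊕0⊕0⊕1⊕0⊕0⊕0⊕0 = 0
s4: b4⊕b5⊕b6⊕b7⊕b12⊕b13⊕b14⊕b15 = 0⊕0⊕0⊕1⊕0⊕0⊕0⊕0 = 1
s8: b8⊕b9⊕b10⊕b11⊕b12⊕b13⊕b14⊕b15 = 1⊕0⊕0⊕0⊕0⊕0⊕0⊕0 = 1
Syndrome (s8...s1) = 1100 → position 12.

12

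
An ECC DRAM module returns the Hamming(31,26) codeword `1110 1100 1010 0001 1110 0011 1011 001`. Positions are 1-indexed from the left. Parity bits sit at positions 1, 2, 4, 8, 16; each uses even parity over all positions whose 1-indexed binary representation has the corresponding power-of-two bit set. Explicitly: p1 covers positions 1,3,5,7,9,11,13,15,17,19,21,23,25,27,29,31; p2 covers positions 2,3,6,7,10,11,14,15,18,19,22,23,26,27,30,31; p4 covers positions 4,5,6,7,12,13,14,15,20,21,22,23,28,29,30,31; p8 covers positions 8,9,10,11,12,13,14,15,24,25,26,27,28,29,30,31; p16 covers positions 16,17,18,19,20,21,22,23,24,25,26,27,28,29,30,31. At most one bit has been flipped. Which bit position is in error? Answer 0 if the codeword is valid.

15

s1: b1⊕b3⊕b5⊕b7⊕b9⊕b11⊕b13⊕b15⊕b17⊕b19⊕b21⊕b23⊕b25⊕b27⊕b29⊕b31 = 1⊕1⊕1⊕0⊕1⊕1⊕0⊕0⊕1⊕1⊕0⊕1⊕1⊕1⊕0⊕1 = 1
s2: b2⊕b3⊕b6⊕b7⊕b10⊕b11⊕b14⊕b15⊕b18⊕b19⊕b22⊕b23⊕b26⊕b27⊕b30⊕b31 = 1⊕1⊕1⊕0⊕0⊕1⊕0⊕0⊕1⊕1⊕0⊕1⊕0⊕1⊕0⊕1 = 1
s4: b4⊕b5⊕b6⊕b7⊕b12⊕b13⊕b14⊕b15⊕b20⊕b21⊕b22⊕b23⊕b28⊕b29⊕b30⊕b31 = 0⊕1⊕1⊕0⊕0⊕0⊕0⊕0⊕0⊕0⊕0⊕1⊕1⊕0⊕0⊕1 = 1
s8: b8⊕b9⊕b10⊕b11⊕b12⊕b13⊕b14⊕b15⊕b24⊕b25⊕b26⊕b27⊕b28⊕b29⊕b30⊕b31 = 0⊕1⊕0⊕1⊕0⊕0⊕0⊕0⊕1⊕1⊕0⊕1⊕1⊕0⊕0⊕1 = 1
s16: b16⊕b17⊕b18⊕b19⊕b20⊕b21⊕b22⊕b23⊕b24⊕b25⊕b26⊕b27⊕b28⊕b29⊕b30⊕b31 = 1⊕1⊕1⊕1⊕0⊕0⊕0⊕1⊕1⊕1⊕0⊕1⊕1⊕0⊕0⊕1 = 0
Syndrome (s16...s1) = 01111 → position 15.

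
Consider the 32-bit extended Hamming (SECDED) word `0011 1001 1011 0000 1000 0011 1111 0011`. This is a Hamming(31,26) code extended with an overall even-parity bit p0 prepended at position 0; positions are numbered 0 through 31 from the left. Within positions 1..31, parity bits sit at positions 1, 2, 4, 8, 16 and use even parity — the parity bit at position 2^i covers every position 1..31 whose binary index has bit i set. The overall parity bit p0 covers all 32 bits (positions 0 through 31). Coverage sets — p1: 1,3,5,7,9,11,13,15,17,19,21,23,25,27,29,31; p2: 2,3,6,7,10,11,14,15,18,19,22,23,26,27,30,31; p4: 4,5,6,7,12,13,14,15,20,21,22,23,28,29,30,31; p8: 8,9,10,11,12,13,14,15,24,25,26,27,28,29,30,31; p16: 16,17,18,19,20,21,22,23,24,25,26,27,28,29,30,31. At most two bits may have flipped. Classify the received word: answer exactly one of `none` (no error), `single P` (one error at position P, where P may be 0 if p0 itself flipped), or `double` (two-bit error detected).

double

s1: b1⊕b3⊕b5⊕b7⊕b9⊕b11⊕b13⊕b15⊕b17⊕b19⊕b21⊕b23⊕b25⊕b27⊕b29⊕b31 = 0⊕1⊕0⊕1⊕0⊕1⊕0⊕0⊕0⊕0⊕0⊕1⊕1⊕1⊕0⊕1 = 1
s2: b2⊕b3⊕b6⊕b7⊕b10⊕b11⊕b14⊕b15⊕b18⊕b19⊕b22⊕b23⊕b26⊕b27⊕b30⊕b31 = 1⊕1⊕0⊕1⊕1⊕1⊕0⊕0⊕0⊕0⊕1⊕1⊕1⊕1⊕1⊕1 = 1
s4: b4⊕b5⊕b6⊕b7⊕b12⊕b13⊕b14⊕b15⊕b20⊕b21⊕b22⊕b23⊕b28⊕b29⊕b30⊕b31 = 1⊕0⊕0⊕1⊕0⊕0⊕0⊕0⊕0⊕0⊕1⊕1⊕0⊕0⊕1⊕1 = 0
s8: b8⊕b9⊕b10⊕b11⊕b12⊕b13⊕b14⊕b15⊕b24⊕b25⊕b26⊕b27⊕b28⊕b29⊕b30⊕b31 = 1⊕0⊕1⊕1⊕0⊕0⊕0⊕0⊕1⊕1⊕1⊕1⊕0⊕0⊕1⊕1 = 1
s16: b16⊕b17⊕b18⊕b19⊕b20⊕b21⊕b22⊕b23⊕b24⊕b25⊕b26⊕b27⊕b28⊕b29⊕b30⊕b31 = 1⊕0⊕0⊕0⊕0⊕0⊕1⊕1⊕1⊕1⊕1⊕1⊕0⊕0⊕1⊕1 = 1
Syndrome (s16...s1) = 11011 → position 27.
Overall parity (XOR of all 32 bits, including p0): 0⊕0⊕1⊕1⊕1⊕0⊕0⊕1⊕1⊕0⊕1⊕1⊕0⊕0⊕0⊕0⊕1⊕0⊕0⊕0⊕0⊕0⊕1⊕1⊕1⊕1⊕1⊕1⊕0⊕0⊕1⊕1 = 0
Overall=0, syndrome position=27 → double-bit error detected (uncorrectable).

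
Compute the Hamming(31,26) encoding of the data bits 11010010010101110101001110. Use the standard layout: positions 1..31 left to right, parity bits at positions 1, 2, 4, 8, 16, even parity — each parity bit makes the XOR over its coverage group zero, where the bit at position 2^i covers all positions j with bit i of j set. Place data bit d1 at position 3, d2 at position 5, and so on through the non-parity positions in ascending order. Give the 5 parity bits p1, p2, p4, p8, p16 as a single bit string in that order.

01101

Place data bits at non-power-of-two positions: b3=1, b5=1, b6=0, b7=1, b9=0, b10=0, b11=1, b12=0, b13=0, b14=1, b15=0, b17=1, b18=0, b19=1, b20=1, b21=1, b22=0, b23=1, b24=0, b25=1, b26=0, b27=0, b28=1, b29=1, b30=1, b31=0.
p1 = XOR of data positions {3,5,7,9,11,13,15,17,19,21,23,25,27,29,31} = 1⊕1⊕1⊕0⊕1⊕0⊕0⊕1⊕1⊕1⊕1⊕1⊕0⊕1⊕0 = 0
p2 = XOR of data positions {3,6,7,10,11,14,15,18,19,22,23,26,27,30,31} = 1⊕0⊕1⊕0⊕1⊕1⊕0⊕0⊕1⊕0⊕1⊕0⊕0⊕1⊕0 = 1
p4 = XOR of data positions {5,6,7,12,13,14,15,20,21,22,23,28,29,30,31} = 1⊕0⊕1⊕0⊕0⊕1⊕0⊕1⊕1⊕0⊕1⊕1⊕1⊕1⊕0 = 1
p8 = XOR of data positions {9,10,11,12,13,14,15,24,25,26,27,28,29,30,31} = 0⊕0⊕1⊕0⊕0⊕1⊕0⊕0⊕1⊕0⊕0⊕1⊕1⊕1⊕0 = 0
p16 = XOR of data positions {17,18,19,20,21,22,23,24,25,26,27,28,29,30,31} = 1⊕0⊕1⊕1⊕1⊕0⊕1⊕0⊕1⊕0⊕0⊕1⊕1⊕1⊕0 = 1
Parity bits p1,p2,p4,p8,p16 = 01101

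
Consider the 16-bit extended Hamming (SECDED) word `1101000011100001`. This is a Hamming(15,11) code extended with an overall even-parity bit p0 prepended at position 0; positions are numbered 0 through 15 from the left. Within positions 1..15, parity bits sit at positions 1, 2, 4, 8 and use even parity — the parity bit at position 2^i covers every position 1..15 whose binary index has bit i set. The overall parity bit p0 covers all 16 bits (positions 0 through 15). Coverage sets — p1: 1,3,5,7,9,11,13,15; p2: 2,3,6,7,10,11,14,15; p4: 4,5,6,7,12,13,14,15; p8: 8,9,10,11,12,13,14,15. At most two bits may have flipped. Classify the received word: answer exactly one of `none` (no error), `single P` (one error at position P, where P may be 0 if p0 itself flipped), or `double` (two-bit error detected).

single 6

s1: b1⊕b3⊕b5⊕b7⊕b9⊕b11⊕b13⊕b15 = 1⊕1⊕0⊕0⊕1⊕0⊕0⊕1 = 0
s2: b2⊕b3⊕b6⊕b7⊕b10⊕b11⊕b14⊕b15 = 0⊕1⊕0⊕0⊕1⊕0⊕0⊕1 = 1
s4: b4⊕b5⊕b6⊕b7⊕b12⊕b13⊕b14⊕b15 = 0⊕0⊕0⊕0⊕0⊕0⊕0⊕1 = 1
s8: b8⊕b9⊕b10⊕b11⊕b12⊕b13⊕b14⊕b15 = 1⊕1⊕1⊕0⊕0⊕0⊕0⊕1 = 0
Syndrome (s8...s1) = 0110 → position 6.
Overall parity (XOR of all 16 bits, including p0): 1⊕1⊕0⊕1⊕0⊕0⊕0⊕0⊕1⊕1⊕1⊕0⊕0⊕0⊕0⊕1 = 1
Overall=1, syndrome position=6 → single-bit error at position 6.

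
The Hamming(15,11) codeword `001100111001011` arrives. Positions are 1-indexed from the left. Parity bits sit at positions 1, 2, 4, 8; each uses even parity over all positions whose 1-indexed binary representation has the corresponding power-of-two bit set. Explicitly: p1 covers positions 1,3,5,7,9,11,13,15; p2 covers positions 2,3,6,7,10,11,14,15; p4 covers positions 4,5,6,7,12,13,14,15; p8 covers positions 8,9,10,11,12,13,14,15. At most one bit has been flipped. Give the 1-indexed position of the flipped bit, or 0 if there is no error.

s1: b1⊕b3⊕b5⊕b7⊕b9⊕b11⊕b13⊕b15 = 0⊕1⊕0⊕1⊕1⊕0⊕0⊕1 = 0
s2: b2⊕b3⊕b6⊕b7⊕b10⊕b11⊕b14⊕b15 = 0⊕1⊕0⊕1⊕0⊕0⊕1⊕1 = 0
s4: b4⊕b5⊕b6⊕b7⊕b12⊕b13⊕b14⊕b15 = 1⊕0⊕0⊕1⊕1⊕0⊕1⊕1 = 1
s8: b8⊕b9⊕b10⊕b11⊕b12⊕b13⊕b14⊕b15 = 1⊕1⊕0⊕0⊕1⊕0⊕1⊕1 = 1
Syndrome (s8...s1) = 1100 → position 12.

12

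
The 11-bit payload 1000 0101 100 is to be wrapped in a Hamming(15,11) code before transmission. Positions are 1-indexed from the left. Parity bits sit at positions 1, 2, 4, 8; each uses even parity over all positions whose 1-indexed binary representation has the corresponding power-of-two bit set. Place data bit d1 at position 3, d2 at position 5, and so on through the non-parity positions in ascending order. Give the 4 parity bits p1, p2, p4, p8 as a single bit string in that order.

Place data bits at non-power-of-two positions: b3=1, b5=0, b6=0, b7=0, b9=0, b10=1, b11=0, b12=1, b13=1, b14=0, b15=0.
p1 = XOR of data positions {3,5,7,9,11,13,15} = 1⊕0⊕0⊕0⊕0⊕1⊕0 = 0
p2 = XOR of data positions {3,6,7,10,11,14,15} = 1⊕0⊕0⊕1⊕0⊕0⊕0 = 0
p4 = XOR of data positions {5,6,7,12,13,14,15} = 0⊕0⊕0⊕1⊕1⊕0⊕0 = 0
p8 = XOR of data positions {9,10,11,12,13,14,15} = 0⊕1⊕0⊕1⊕1⊕0⊕0 = 1
Parity bits p1,p2,p4,p8 = 0001

0001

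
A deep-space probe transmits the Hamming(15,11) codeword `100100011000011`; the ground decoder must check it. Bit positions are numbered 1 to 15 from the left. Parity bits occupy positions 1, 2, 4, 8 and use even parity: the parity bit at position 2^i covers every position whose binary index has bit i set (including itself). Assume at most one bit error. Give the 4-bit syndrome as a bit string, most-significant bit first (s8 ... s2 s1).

s1: b1⊕b3⊕b5⊕b7⊕b9⊕b11⊕b13⊕b15 = 1⊕0⊕0⊕0⊕1⊕0⊕0⊕1 = 1
s2: b2⊕b3⊕b6⊕b7⊕b10⊕b11⊕b14⊕b15 = 0⊕0⊕0⊕0⊕0⊕0⊕1⊕1 = 0
s4: b4⊕b5⊕b6⊕b7⊕b12⊕b13⊕b14⊕b15 = 1⊕0⊕0⊕0⊕0⊕0⊕1⊕1 = 1
s8: b8⊕b9⊕b10⊕b11⊕b12⊕b13⊕b14⊕b15 = 1⊕1⊕0⊕0⊕0⊕0⊕1⊕1 = 0
Syndrome (s8...s1) = 0101 → position 5.

0101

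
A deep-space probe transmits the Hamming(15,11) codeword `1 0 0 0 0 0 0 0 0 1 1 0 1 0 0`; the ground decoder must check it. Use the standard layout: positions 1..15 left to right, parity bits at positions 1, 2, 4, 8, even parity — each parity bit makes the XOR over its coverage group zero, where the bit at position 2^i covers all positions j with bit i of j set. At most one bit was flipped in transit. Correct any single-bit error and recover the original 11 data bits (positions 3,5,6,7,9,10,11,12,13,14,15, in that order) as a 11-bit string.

s1: b1⊕b3⊕b5⊕b7⊕b9⊕b11⊕b13⊕b15 = 1⊕0⊕0⊕0⊕0⊕1⊕1⊕0 = 1
s2: b2⊕b3⊕b6⊕b7⊕b10⊕b11⊕b14⊕b15 = 0⊕0⊕0⊕0⊕1⊕1⊕0⊕0 = 0
s4: b4⊕b5⊕b6⊕b7⊕b12⊕b13⊕b14⊕b15 = 0⊕0⊕0⊕0⊕0⊕1⊕0⊕0 = 1
s8: b8⊕b9⊕b10⊕b11⊕b12⊕b13⊕b14⊕b15 = 0⊕0⊕1⊕1⊕0⊕1⊕0⊕0 = 1
Syndrome (s8...s1) = 1101 → position 13.
Flip bit 13: corrected codeword = 100000000110000
Data bits at positions 3,5,6,7,9,10,11,12,13,14,15: 00000110000

00000110000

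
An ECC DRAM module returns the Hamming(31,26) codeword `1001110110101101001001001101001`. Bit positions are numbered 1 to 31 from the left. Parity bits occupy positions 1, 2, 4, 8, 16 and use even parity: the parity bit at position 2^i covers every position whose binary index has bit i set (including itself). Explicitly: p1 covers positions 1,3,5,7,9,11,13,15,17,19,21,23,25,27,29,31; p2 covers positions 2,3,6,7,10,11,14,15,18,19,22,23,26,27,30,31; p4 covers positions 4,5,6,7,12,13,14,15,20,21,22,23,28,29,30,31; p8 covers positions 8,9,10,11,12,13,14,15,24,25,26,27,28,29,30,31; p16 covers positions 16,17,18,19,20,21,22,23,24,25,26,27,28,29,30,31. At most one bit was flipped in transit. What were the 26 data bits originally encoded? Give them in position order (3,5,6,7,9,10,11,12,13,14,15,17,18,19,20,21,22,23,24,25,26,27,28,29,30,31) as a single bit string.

01101010110001001001001001

s1: b1⊕b3⊕b5⊕b7⊕b9⊕b11⊕b13⊕b15⊕b17⊕b19⊕b21⊕b23⊕b25⊕b27⊕b29⊕b31 = 1⊕0⊕1⊕0⊕1⊕1⊕1⊕0⊕0⊕1⊕0⊕0⊕1⊕0⊕0⊕1 = 0
s2: b2⊕b3⊕b6⊕b7⊕b10⊕b11⊕b14⊕b15⊕b18⊕b19⊕b22⊕b23⊕b26⊕b27⊕b30⊕b31 = 0⊕0⊕1⊕0⊕0⊕1⊕1⊕0⊕0⊕1⊕1⊕0⊕1⊕0⊕0⊕1 = 1
s4: b4⊕b5⊕b6⊕b7⊕b12⊕b13⊕b14⊕b15⊕b20⊕b21⊕b22⊕b23⊕b28⊕b29⊕b30⊕b31 = 1⊕1⊕1⊕0⊕0⊕1⊕1⊕0⊕0⊕0⊕1⊕0⊕1⊕0⊕0⊕1 = 0
s8: b8⊕b9⊕b10⊕b11⊕b12⊕b13⊕b14⊕b15⊕b24⊕b25⊕b26⊕b27⊕b28⊕b29⊕b30⊕b31 = 1⊕1⊕0⊕1⊕0⊕1⊕1⊕0⊕0⊕1⊕1⊕0⊕1⊕0⊕0⊕1 = 1
s16: b16⊕b17⊕b18⊕b19⊕b20⊕b21⊕b22⊕b23⊕b24⊕b25⊕b26⊕b27⊕b28⊕b29⊕b30⊕b31 = 1⊕0⊕0⊕1⊕0⊕0⊕1⊕0⊕0⊕1⊕1⊕0⊕1⊕0⊕0⊕1 = 1
Syndrome (s16...s1) = 11010 → position 26.
Flip bit 26: corrected codeword = 1001110110101101001001001001001
Data bits at positions 3,5,6,7,9,10,11,12,13,14,15,17,18,19,20,21,22,23,24,25,26,27,28,29,30,31: 01101010110001001001001001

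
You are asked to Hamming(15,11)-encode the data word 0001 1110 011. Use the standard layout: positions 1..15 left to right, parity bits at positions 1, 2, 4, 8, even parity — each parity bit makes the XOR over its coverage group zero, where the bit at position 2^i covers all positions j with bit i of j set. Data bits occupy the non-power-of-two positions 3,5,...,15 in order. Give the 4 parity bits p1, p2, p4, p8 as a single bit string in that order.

0111

Place data bits at non-power-of-two positions: b3=0, b5=0, b6=0, b7=1, b9=1, b10=1, b11=1, b12=0, b13=0, b14=1, b15=1.
p1 = XOR of data positions {3,5,7,9,11,13,15} = 0⊕0⊕1⊕1⊕1⊕0⊕1 = 0
p2 = XOR of data positions {3,6,7,10,11,14,15} = 0⊕0⊕1⊕1⊕1⊕1⊕1 = 1
p4 = XOR of data positions {5,6,7,12,13,14,15} = 0⊕0⊕1⊕0⊕0⊕1⊕1 = 1
p8 = XOR of data positions {9,10,11,12,13,14,15} = 1⊕1⊕1⊕0⊕0⊕1⊕1 = 1
Parity bits p1,p2,p4,p8 = 0111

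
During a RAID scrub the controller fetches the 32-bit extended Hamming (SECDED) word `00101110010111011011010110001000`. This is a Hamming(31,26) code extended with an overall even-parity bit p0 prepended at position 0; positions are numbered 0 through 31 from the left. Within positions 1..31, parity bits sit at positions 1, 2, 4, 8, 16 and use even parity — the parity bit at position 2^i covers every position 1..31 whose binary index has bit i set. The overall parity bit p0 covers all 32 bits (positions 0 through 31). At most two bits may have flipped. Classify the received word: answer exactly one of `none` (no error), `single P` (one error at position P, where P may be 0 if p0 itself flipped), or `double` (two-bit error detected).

double

s1: b1⊕b3⊕b5⊕b7⊕b9⊕b11⊕b13⊕b15⊕b17⊕b19⊕b21⊕b23⊕b25⊕b27⊕b29⊕b31 = 0⊕0⊕1⊕0⊕1⊕1⊕1⊕1⊕0⊕1⊕1⊕1⊕0⊕0⊕0⊕0 = 0
s2: b2⊕b3⊕b6⊕b7⊕b10⊕b11⊕b14⊕b15⊕b18⊕b19⊕b22⊕b23⊕b26⊕b27⊕b30⊕b31 = 1⊕0⊕1⊕0⊕0⊕1⊕0⊕1⊕1⊕1⊕0⊕1⊕0⊕0⊕0⊕0 = 1
s4: b4⊕b5⊕b6⊕b7⊕b12⊕b13⊕b14⊕b15⊕b20⊕b21⊕b22⊕b23⊕b28⊕b29⊕b30⊕b31 = 1⊕1⊕1⊕0⊕1⊕1⊕0⊕1⊕0⊕1⊕0⊕1⊕1⊕0⊕0⊕0 = 1
s8: b8⊕b9⊕b10⊕b11⊕b12⊕b13⊕b14⊕b15⊕b24⊕b25⊕b26⊕b27⊕b28⊕b29⊕b30⊕b31 = 0⊕1⊕0⊕1⊕1⊕1⊕0⊕1⊕1⊕0⊕0⊕0⊕1⊕0⊕0⊕0 = 1
s16: b16⊕b17⊕b18⊕b19⊕b20⊕b21⊕b22⊕b23⊕b24⊕b25⊕b26⊕b27⊕b28⊕b29⊕b30⊕b31 = 1⊕0⊕1⊕1⊕0⊕1⊕0⊕1⊕1⊕0⊕0⊕0⊕1⊕0⊕0⊕0 = 1
Syndrome (s16...s1) = 11110 → position 30.
Overall parity (XOR of all 32 bits, including p0): 0⊕0⊕1⊕0⊕1⊕1⊕1⊕0⊕0⊕1⊕0⊕1⊕1⊕1⊕0⊕1⊕1⊕0⊕1⊕1⊕0⊕1⊕0⊕1⊕1⊕0⊕0⊕0⊕1⊕0⊕0⊕0 = 0
Overall=0, syndrome position=30 → double-bit error detected (uncorrectable).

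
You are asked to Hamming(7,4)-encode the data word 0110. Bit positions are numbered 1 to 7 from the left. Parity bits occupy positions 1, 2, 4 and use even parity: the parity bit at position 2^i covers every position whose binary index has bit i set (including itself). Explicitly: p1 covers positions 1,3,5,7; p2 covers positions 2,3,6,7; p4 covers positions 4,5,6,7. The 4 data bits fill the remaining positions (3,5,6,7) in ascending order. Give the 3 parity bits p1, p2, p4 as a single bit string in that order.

Place data bits at non-power-of-two positions: b3=0, b5=1, b6=1, b7=0.
p1 = XOR of data positions {3,5,7} = 0⊕1⊕0 = 1
p2 = XOR of data positions {3,6,7} = 0⊕1⊕0 = 1
p4 = XOR of data positions {5,6,7} = 1⊕1⊕0 = 0
Parity bits p1,p2,p4 = 110

110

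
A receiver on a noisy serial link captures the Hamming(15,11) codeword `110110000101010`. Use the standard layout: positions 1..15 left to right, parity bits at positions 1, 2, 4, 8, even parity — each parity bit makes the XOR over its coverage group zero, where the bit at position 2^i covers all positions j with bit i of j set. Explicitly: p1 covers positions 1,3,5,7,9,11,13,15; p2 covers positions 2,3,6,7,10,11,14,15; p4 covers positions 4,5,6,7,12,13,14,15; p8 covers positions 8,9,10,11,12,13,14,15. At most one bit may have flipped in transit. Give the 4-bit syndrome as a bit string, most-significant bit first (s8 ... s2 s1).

1010

s1: b1⊕b3⊕b5⊕b7⊕b9⊕b11⊕b13⊕b15 = 1⊕0⊕1⊕0⊕0⊕0⊕0⊕0 = 0
s2: b2⊕b3⊕b6⊕b7⊕b10⊕b11⊕b14⊕b15 = 1⊕0⊕0⊕0⊕1⊕0⊕1⊕0 = 1
s4: b4⊕b5⊕b6⊕b7⊕b12⊕b13⊕b14⊕b15 = 1⊕1⊕0⊕0⊕1⊕0⊕1⊕0 = 0
s8: b8⊕b9⊕b10⊕b11⊕b12⊕b13⊕b14⊕b15 = 0⊕0⊕1⊕0⊕1⊕0⊕1⊕0 = 1
Syndrome (s8...s1) = 1010 → position 10.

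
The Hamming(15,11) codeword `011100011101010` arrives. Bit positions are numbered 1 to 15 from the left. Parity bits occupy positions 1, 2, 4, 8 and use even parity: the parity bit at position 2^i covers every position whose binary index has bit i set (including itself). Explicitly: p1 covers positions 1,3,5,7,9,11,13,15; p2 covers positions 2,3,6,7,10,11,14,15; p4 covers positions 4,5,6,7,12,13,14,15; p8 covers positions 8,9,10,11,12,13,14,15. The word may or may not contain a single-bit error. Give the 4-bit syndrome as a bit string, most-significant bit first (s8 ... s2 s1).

1100

s1: b1⊕b3⊕b5⊕b7⊕b9⊕b11⊕b13⊕b15 = 0⊕1⊕0⊕0⊕1⊕0⊕0⊕0 = 0
s2: b2⊕b3⊕b6⊕b7⊕b10⊕b11⊕b14⊕b15 = 1⊕1⊕0⊕0⊕1⊕0⊕1⊕0 = 0
s4: b4⊕b5⊕b6⊕b7⊕b12⊕b13⊕b14⊕b15 = 1⊕0⊕0⊕0⊕1⊕0⊕1⊕0 = 1
s8: b8⊕b9⊕b10⊕b11⊕b12⊕b13⊕b14⊕b15 = 1⊕1⊕1⊕0⊕1⊕0⊕1⊕0 = 1
Syndrome (s8...s1) = 1100 → position 12.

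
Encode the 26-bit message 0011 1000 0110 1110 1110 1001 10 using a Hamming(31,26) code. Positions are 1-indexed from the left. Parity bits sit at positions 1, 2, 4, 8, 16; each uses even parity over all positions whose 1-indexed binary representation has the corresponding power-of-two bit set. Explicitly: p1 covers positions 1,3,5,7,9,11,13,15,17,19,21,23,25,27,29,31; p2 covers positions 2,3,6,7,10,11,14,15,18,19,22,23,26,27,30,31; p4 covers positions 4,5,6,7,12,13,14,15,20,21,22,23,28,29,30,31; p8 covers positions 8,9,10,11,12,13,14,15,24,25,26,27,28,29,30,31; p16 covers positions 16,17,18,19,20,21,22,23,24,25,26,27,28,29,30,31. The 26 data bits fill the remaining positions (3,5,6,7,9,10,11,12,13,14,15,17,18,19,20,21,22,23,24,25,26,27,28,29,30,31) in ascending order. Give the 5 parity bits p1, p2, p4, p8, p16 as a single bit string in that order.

Place data bits at non-power-of-two positions: b3=0, b5=0, b6=1, b7=1, b9=1, b10=0, b11=0, b12=0, b13=0, b14=1, b15=1, b17=0, b18=1, b19=1, b20=1, b21=0, b22=1, b23=1, b24=1, b25=0, b26=1, b27=0, b28=0, b29=1, b30=1, b31=0.
p1 = XOR of data positions {3,5,7,9,11,13,15,17,19,21,23,25,27,29,31} = 0⊕0⊕1⊕1⊕0⊕0⊕1⊕0⊕1⊕0⊕1⊕0⊕0⊕1⊕0 = 0
p2 = XOR of data positions {3,6,7,10,11,14,15,18,19,22,23,26,27,30,31} = 0⊕1⊕1⊕0⊕0⊕1⊕1⊕1⊕1⊕1⊕1⊕1⊕0⊕1⊕0 = 0
p4 = XOR of data positions {5,6,7,12,13,14,15,20,21,22,23,28,29,30,31} = 0⊕1⊕1⊕0⊕0⊕1⊕1⊕1⊕0⊕1⊕1⊕0⊕1⊕1⊕0 = 1
p8 = XOR of data positions {9,10,11,12,13,14,15,24,25,26,27,28,29,30,31} = 1⊕0⊕0⊕0⊕0⊕1⊕1⊕1⊕0⊕1⊕0⊕0⊕1⊕1⊕0 = 1
p16 = XOR of data positions {17,18,19,20,21,22,23,24,25,26,27,28,29,30,31} = 0⊕1⊕1⊕1⊕0⊕1⊕1⊕1⊕0⊕1⊕0⊕0⊕1⊕1⊕0 = 1
Parity bits p1,p2,p4,p8,p16 = 00111

00111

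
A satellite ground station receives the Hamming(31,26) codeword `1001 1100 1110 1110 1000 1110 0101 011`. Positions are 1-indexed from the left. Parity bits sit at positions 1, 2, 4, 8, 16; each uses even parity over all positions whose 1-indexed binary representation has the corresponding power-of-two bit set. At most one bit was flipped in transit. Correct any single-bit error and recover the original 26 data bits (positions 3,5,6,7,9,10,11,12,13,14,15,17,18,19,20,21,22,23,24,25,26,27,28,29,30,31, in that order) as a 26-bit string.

s1: b1⊕b3⊕b5⊕b7⊕b9⊕b11⊕b13⊕b15⊕b17⊕b19⊕b21⊕b23⊕b25⊕b27⊕b29⊕b31 = 1⊕0⊕1⊕0⊕1⊕1⊕1⊕1⊕1⊕0⊕1⊕1⊕0⊕0⊕0⊕1 = 0
s2: b2⊕b3⊕b6⊕b7⊕b10⊕b11⊕b14⊕b15⊕b18⊕b19⊕b22⊕b23⊕b26⊕b27⊕b30⊕b31 = 0⊕0⊕1⊕0⊕1⊕1⊕1⊕1⊕0⊕0⊕1⊕1⊕1⊕0⊕1⊕1 = 0
s4: b4⊕b5⊕b6⊕b7⊕b12⊕b13⊕b14⊕b15⊕b20⊕b21⊕b22⊕b23⊕b28⊕b29⊕b30⊕b31 = 1⊕1⊕1⊕0⊕0⊕1⊕1⊕1⊕0⊕1⊕1⊕1⊕1⊕0⊕1⊕1 = 0
s8: b8⊕b9⊕b10⊕b11⊕b12⊕b13⊕b14⊕b15⊕b24⊕b25⊕b26⊕b27⊕b28⊕b29⊕b30⊕b31 = 0⊕1⊕1⊕1⊕0⊕1⊕1⊕1⊕0⊕0⊕1⊕0⊕1⊕0⊕1⊕1 = 0
s16: b16⊕b17⊕b18⊕b19⊕b20⊕b21⊕b22⊕b23⊕b24⊕b25⊕b26⊕b27⊕b28⊕b29⊕b30⊕b31 = 0⊕1⊕0⊕0⊕0⊕1⊕1⊕1⊕0⊕0⊕1⊕0⊕1⊕0⊕1⊕1 = 0
Syndrome (s16...s1) = 00000 → position 0 (no error).
No correction needed.
Data bits at positions 3,5,6,7,9,10,11,12,13,14,15,17,18,19,20,21,22,23,24,25,26,27,28,29,30,31: 01101110111100011100101011

01101110111100011100101011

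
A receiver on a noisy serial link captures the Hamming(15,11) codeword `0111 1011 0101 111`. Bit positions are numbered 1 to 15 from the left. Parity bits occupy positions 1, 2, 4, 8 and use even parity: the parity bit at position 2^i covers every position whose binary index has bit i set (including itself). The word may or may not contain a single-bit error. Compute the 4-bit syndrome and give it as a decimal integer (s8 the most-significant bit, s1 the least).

s1: b1⊕b3⊕b5⊕b7⊕b9⊕b11⊕b13⊕b15 = 0⊕1⊕1⊕1⊕0⊕0⊕1⊕1 = 1
s2: b2⊕b3⊕b6⊕b7⊕b10⊕b11⊕b14⊕b15 = 1⊕1⊕0⊕1⊕1⊕0⊕1⊕1 = 0
s4: b4⊕b5⊕b6⊕b7⊕b12⊕b13⊕b14⊕b15 = 1⊕1⊕0⊕1⊕1⊕1⊕1⊕1 = 1
s8: b8⊕b9⊕b10⊕b11⊕b12⊕b13⊕b14⊕b15 = 1⊕0⊕1⊕0⊕1⊕1⊕1⊕1 = 0
Syndrome (s8...s1) = 0101 → position 5.

5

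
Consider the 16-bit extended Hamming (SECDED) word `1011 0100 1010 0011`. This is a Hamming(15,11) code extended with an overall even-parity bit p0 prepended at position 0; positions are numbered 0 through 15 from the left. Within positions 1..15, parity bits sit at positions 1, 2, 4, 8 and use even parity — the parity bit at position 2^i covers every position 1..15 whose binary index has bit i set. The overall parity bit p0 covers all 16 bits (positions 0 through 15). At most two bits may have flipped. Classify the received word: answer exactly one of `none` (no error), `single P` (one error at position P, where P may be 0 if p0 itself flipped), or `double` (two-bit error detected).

double

s1: b1⊕b3⊕b5⊕b7⊕b9⊕b11⊕b13⊕b15 = 0⊕1⊕1⊕0⊕0⊕0⊕0⊕1 = 1
s2: b2⊕b3⊕b6⊕b7⊕b10⊕b11⊕b14⊕b15 = 1⊕1⊕0⊕0⊕1⊕0⊕1⊕1 = 1
s4: b4⊕b5⊕b6⊕b7⊕b12⊕b13⊕b14⊕b15 = 0⊕1⊕0⊕0⊕0⊕0⊕1⊕1 = 1
s8: b8⊕b9⊕b10⊕b11⊕b12⊕b13⊕b14⊕b15 = 1⊕0⊕1⊕0⊕0⊕0⊕1⊕1 = 0
Syndrome (s8...s1) = 0111 → position 7.
Overall parity (XOR of all 16 bits, including p0): 1⊕0⊕1⊕1⊕0⊕1⊕0⊕0⊕1⊕0⊕1⊕0⊕0⊕0⊕1⊕1 = 0
Overall=0, syndrome position=7 → double-bit error detected (uncorrectable).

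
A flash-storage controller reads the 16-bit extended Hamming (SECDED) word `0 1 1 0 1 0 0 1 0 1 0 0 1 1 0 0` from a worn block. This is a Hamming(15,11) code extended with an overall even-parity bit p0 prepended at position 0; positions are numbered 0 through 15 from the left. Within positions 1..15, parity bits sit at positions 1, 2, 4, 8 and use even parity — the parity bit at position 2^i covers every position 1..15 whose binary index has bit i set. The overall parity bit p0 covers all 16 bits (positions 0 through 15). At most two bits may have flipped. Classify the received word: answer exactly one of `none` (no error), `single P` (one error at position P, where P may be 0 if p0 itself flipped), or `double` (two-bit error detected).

s1: b1⊕b3⊕b5⊕b7⊕b9⊕b11⊕b13⊕b15 = 1⊕0⊕0⊕1⊕1⊕0⊕1⊕0 = 0
s2: b2⊕b3⊕b6⊕b7⊕b10⊕b11⊕b14⊕b15 = 1⊕0⊕0⊕1⊕0⊕0⊕0⊕0 = 0
s4: b4⊕b5⊕b6⊕b7⊕b12⊕b13⊕b14⊕b15 = 1⊕0⊕0⊕1⊕1⊕1⊕0⊕0 = 0
s8: b8⊕b9⊕b10⊕b11⊕b12⊕b13⊕b14⊕b15 = 0⊕1⊕0⊕0⊕1⊕1⊕0⊕0 = 1
Syndrome (s8...s1) = 1000 → position 8.
Overall parity (XOR of all 16 bits, including p0): 0⊕1⊕1⊕0⊕1⊕0⊕0⊕1⊕0⊕1⊕0⊕0⊕1⊕1⊕0⊕0 = 1
Overall=1, syndrome position=8 → single-bit error at position 8.

single 8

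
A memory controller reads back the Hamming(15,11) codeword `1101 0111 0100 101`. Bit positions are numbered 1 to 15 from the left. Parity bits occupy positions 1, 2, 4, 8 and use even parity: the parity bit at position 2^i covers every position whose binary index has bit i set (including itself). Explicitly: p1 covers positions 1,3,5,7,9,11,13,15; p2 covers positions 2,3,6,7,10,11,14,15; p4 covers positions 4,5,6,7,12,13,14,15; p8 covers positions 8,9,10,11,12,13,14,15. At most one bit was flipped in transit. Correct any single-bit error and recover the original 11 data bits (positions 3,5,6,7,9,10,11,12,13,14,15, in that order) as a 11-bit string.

00010100101

s1: b1⊕b3⊕b5⊕b7⊕b9⊕b11⊕b13⊕b15 = 1⊕0⊕0⊕1⊕0⊕0⊕1⊕1 = 0
s2: b2⊕b3⊕b6⊕b7⊕b10⊕b11⊕b14⊕b15 = 1⊕0⊕1⊕1⊕1⊕0⊕0⊕1 = 1
s4: b4⊕b5⊕b6⊕b7⊕b12⊕b13⊕b14⊕b15 = 1⊕0⊕1⊕1⊕0⊕1⊕0⊕1 = 1
s8: b8⊕b9⊕b10⊕b11⊕b12⊕b13⊕b14⊕b15 = 1⊕0⊕1⊕0⊕0⊕1⊕0⊕1 = 0
Syndrome (s8...s1) = 0110 → position 6.
Flip bit 6: corrected codeword = 110100110100101
Data bits at positions 3,5,6,7,9,10,11,12,13,14,15: 00010100101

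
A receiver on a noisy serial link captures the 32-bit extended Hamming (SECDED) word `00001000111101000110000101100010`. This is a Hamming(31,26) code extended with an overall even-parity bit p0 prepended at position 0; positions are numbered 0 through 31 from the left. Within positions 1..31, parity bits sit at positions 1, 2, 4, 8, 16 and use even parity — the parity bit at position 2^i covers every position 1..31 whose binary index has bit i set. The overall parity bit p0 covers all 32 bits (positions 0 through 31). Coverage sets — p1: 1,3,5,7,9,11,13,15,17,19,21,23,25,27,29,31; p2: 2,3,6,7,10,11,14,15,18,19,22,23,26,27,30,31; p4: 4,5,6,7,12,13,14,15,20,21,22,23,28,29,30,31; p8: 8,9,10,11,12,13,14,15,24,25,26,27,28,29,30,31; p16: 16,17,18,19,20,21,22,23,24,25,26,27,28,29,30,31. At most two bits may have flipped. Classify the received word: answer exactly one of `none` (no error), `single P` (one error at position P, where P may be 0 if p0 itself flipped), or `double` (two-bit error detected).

s1: b1⊕b3⊕b5⊕b7⊕b9⊕b11⊕b13⊕b15⊕b17⊕b19⊕b21⊕b23⊕b25⊕b27⊕b29⊕b31 = 0⊕0⊕0⊕0⊕1⊕1⊕1⊕0⊕1⊕0⊕0⊕1⊕1⊕0⊕0⊕0 = 0
s2: b2⊕b3⊕b6⊕b7⊕b10⊕b11⊕b14⊕b15⊕b18⊕b19⊕b22⊕b23⊕b26⊕b27⊕b30⊕b31 = 0⊕0⊕0⊕0⊕1⊕1⊕0⊕0⊕1⊕0⊕0⊕1⊕1⊕0⊕1⊕0 = 0
s4: b4⊕b5⊕b6⊕b7⊕b12⊕b13⊕b14⊕b15⊕b20⊕b21⊕b22⊕b23⊕b28⊕b29⊕b30⊕b31 = 1⊕0⊕0⊕0⊕0⊕1⊕0⊕0⊕0⊕0⊕0⊕1⊕0⊕0⊕1⊕0 = 0
s8: b8⊕b9⊕b10⊕b11⊕b12⊕b13⊕b14⊕b15⊕b24⊕b25⊕b26⊕b27⊕b28⊕b29⊕b30⊕b31 = 1⊕1⊕1⊕1⊕0⊕1⊕0⊕0⊕0⊕1⊕1⊕0⊕0⊕0⊕1⊕0 = 0
s16: b16⊕b17⊕b18⊕b19⊕b20⊕b21⊕b22⊕b23⊕b24⊕b25⊕b26⊕b27⊕b28⊕b29⊕b30⊕b31 = 0⊕1⊕1⊕0⊕0⊕0⊕0⊕1⊕0⊕1⊕1⊕0⊕0⊕0⊕1⊕0 = 0
Syndrome (s16...s1) = 00000 → position 0 (no error).
Overall parity (XOR of all 32 bits, including p0): 0⊕0⊕0⊕0⊕1⊕0⊕0⊕0⊕1⊕1⊕1⊕1⊕0⊕1⊕0⊕0⊕0⊕1⊕1⊕0⊕0⊕0⊕0⊕1⊕0⊕1⊕1⊕0⊕0⊕0⊕1⊕0 = 0
Overall=0, syndrome position=0 → no error.

none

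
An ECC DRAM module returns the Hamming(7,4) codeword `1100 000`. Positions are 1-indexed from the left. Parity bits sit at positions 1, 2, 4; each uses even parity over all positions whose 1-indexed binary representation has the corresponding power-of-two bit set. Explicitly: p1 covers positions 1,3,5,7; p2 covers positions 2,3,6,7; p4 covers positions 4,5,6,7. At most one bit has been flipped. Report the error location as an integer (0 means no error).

3

s1: b1⊕b3⊕b5⊕b7 = 1⊕0⊕0⊕0 = 1
s2: b2⊕b3⊕b6⊕b7 = 1⊕0⊕0⊕0 = 1
s4: b4⊕b5⊕b6⊕b7 = 0⊕0⊕0⊕0 = 0
Syndrome (s4...s1) = 011 → position 3.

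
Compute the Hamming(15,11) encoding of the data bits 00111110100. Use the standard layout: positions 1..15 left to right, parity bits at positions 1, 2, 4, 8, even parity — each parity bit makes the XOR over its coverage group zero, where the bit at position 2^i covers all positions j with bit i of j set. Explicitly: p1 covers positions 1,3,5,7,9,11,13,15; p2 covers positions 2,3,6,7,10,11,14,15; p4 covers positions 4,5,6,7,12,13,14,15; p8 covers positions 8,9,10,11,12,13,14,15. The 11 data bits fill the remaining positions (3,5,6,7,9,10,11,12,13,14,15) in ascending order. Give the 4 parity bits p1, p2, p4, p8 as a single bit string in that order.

0010

Place data bits at non-power-of-two positions: b3=0, b5=0, b6=1, b7=1, b9=1, b10=1, b11=1, b12=0, b13=1, b14=0, b15=0.
p1 = XOR of data positions {3,5,7,9,11,13,15} = 0⊕0⊕1⊕1⊕1⊕1⊕0 = 0
p2 = XOR of data positions {3,6,7,10,11,14,15} = 0⊕1⊕1⊕1⊕1⊕0⊕0 = 0
p4 = XOR of data positions {5,6,7,12,13,14,15} = 0⊕1⊕1⊕0⊕1⊕0⊕0 = 1
p8 = XOR of data positions {9,10,11,12,13,14,15} = 1⊕1⊕1⊕0⊕1⊕0⊕0 = 0
Parity bits p1,p2,p4,p8 = 0010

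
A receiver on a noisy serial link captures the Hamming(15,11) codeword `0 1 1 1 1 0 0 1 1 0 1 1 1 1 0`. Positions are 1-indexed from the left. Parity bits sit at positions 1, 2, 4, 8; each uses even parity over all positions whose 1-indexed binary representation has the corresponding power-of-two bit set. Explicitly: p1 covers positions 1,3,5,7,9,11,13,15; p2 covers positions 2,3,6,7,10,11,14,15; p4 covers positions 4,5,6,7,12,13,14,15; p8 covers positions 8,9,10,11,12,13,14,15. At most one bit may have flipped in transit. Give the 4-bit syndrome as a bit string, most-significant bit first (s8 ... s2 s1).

0101

s1: b1⊕b3⊕b5⊕b7⊕b9⊕b11⊕b13⊕b15 = 0⊕1⊕1⊕0⊕1⊕1⊕1⊕0 = 1
s2: b2⊕b3⊕b6⊕b7⊕b10⊕b11⊕b14⊕b15 = 1⊕1⊕0⊕0⊕0⊕1⊕1⊕0 = 0
s4: b4⊕b5⊕b6⊕b7⊕b12⊕b13⊕b14⊕b15 = 1⊕1⊕0⊕0⊕1⊕1⊕1⊕0 = 1
s8: b8⊕b9⊕b10⊕b11⊕b12⊕b13⊕b14⊕b15 = 1⊕1⊕0⊕1⊕1⊕1⊕1⊕0 = 0
Syndrome (s8...s1) = 0101 → position 5.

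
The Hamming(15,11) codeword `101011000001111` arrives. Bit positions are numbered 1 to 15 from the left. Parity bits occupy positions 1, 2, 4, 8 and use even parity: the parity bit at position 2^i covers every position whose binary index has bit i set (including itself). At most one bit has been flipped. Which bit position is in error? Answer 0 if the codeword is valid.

1

s1: b1⊕b3⊕b5⊕b7⊕b9⊕b11⊕b13⊕b15 = 1⊕1⊕1⊕0⊕0⊕0⊕1⊕1 = 1
s2: b2⊕b3⊕b6⊕b7⊕b10⊕b11⊕b14⊕b15 = 0⊕1⊕1⊕0⊕0⊕0⊕1⊕1 = 0
s4: b4⊕b5⊕b6⊕b7⊕b12⊕b13⊕b14⊕b15 = 0⊕1⊕1⊕0⊕1⊕1⊕1⊕1 = 0
s8: b8⊕b9⊕b10⊕b11⊕b12⊕b13⊕b14⊕b15 = 0⊕0⊕0⊕0⊕1⊕1⊕1⊕1 = 0
Syndrome (s8...s1) = 0001 → position 1.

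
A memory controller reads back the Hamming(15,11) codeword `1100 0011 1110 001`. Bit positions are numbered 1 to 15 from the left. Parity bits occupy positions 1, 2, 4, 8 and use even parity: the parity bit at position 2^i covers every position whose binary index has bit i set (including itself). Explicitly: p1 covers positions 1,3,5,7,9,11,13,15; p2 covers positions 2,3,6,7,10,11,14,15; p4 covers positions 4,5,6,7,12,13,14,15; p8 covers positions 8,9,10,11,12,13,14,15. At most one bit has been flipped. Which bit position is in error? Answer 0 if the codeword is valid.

11

s1: b1⊕b3⊕b5⊕b7⊕b9⊕b11⊕b13⊕b15 = 1⊕0⊕0⊕1⊕1⊕1⊕0⊕1 = 1
s2: b2⊕b3⊕b6⊕b7⊕b10⊕b11⊕b14⊕b15 = 1⊕0⊕0⊕1⊕1⊕1⊕0⊕1 = 1
s4: b4⊕b5⊕b6⊕b7⊕b12⊕b13⊕b14⊕b15 = 0⊕0⊕0⊕1⊕0⊕0⊕0⊕1 = 0
s8: b8⊕b9⊕b10⊕b11⊕b12⊕b13⊕b14⊕b15 = 1⊕1⊕1⊕1⊕0⊕0⊕0⊕1 = 1
Syndrome (s8...s1) = 1011 → position 11.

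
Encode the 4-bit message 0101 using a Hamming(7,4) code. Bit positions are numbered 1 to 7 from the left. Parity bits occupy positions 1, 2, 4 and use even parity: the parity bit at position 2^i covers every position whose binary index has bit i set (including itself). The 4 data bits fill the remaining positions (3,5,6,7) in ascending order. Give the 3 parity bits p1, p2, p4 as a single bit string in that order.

010

Place data bits at non-power-of-two positions: b3=0, b5=1, b6=0, b7=1.
p1 = XOR of data positions {3,5,7} = 0⊕1⊕1 = 0
p2 = XOR of data positions {3,6,7} = 0⊕0⊕1 = 1
p4 = XOR of data positions {5,6,7} = 1⊕0⊕1 = 0
Parity bits p1,p2,p4 = 010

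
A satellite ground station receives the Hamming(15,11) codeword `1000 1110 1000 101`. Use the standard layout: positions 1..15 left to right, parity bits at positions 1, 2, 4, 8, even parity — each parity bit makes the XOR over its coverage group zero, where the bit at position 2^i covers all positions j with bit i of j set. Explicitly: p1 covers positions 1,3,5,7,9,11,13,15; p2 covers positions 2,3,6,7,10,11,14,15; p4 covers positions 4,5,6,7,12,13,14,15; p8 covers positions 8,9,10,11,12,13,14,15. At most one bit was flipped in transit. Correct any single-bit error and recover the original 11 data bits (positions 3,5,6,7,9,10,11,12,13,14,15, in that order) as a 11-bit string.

s1: b1⊕b3⊕b5⊕b7⊕b9⊕b11⊕b13⊕b15 = 1⊕0⊕1⊕1⊕1⊕0⊕1⊕1 = 0
s2: b2⊕b3⊕b6⊕b7⊕b10⊕b11⊕b14⊕b15 = 0⊕0⊕1⊕1⊕0⊕0⊕0⊕1 = 1
s4: b4⊕b5⊕b6⊕b7⊕b12⊕b13⊕b14⊕b15 = 0⊕1⊕1⊕1⊕0⊕1⊕0⊕1 = 1
s8: b8⊕b9⊕b10⊕b11⊕b12⊕b13⊕b14⊕b15 = 0⊕1⊕0⊕0⊕0⊕1⊕0⊕1 = 1
Syndrome (s8...s1) = 1110 → position 14.
Flip bit 14: corrected codeword = 100011101000111
Data bits at positions 3,5,6,7,9,10,11,12,13,14,15: 01111000111

01111000111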